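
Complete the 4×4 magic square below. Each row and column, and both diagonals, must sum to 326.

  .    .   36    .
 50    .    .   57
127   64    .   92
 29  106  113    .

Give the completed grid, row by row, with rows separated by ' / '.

120 71 36 99 / 50 85 134 57 / 127 64 43 92 / 29 106 113 78

Row 3 needs 326; the known cells sum to 283, so (3,3) = 43.
Row 4 must total 326; the given cells sum to 248, so (4,4) = 78.
Using column 1: 50 + 127 + 29 + ? → (1,1) = 326 − 206 = 120.
Column 3 needs 326; the known cells sum to 192, so (2,3) = 134.
Column 4 must total 326; the given cells sum to 227, so (1,4) = 99.
Main diagonal: 120 + 43 + 78 + ? = 326, so (2,2) = 85.
The remaining cell in row 1 is (1,2) = 326 − 255 = 71.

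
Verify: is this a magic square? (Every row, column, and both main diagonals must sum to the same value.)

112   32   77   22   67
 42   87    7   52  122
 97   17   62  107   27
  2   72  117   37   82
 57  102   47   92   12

Row 1: 112 + 32 + 77 + 22 + 67 = 310.
Row 2: 42 + 87 + 7 + 52 + 122 = 310.
Row 3: 97 + 17 + 62 + 107 + 27 = 310.
Row 4: 2 + 72 + 117 + 37 + 82 = 310.
Row 5: 57 + 102 + 47 + 92 + 12 = 310.
Column 1: 112 + 42 + 97 + 2 + 57 = 310.
Column 2: 32 + 87 + 17 + 72 + 102 = 310.
Column 3: 77 + 7 + 62 + 117 + 47 = 310.
Column 4: 22 + 52 + 107 + 37 + 92 = 310.
Column 5: 67 + 122 + 27 + 82 + 12 = 310.
Main diagonal: 112 + 87 + 62 + 37 + 12 = 310.
Anti-diagonal: 67 + 52 + 62 + 72 + 57 = 310.
All lines sum to 310.

Yes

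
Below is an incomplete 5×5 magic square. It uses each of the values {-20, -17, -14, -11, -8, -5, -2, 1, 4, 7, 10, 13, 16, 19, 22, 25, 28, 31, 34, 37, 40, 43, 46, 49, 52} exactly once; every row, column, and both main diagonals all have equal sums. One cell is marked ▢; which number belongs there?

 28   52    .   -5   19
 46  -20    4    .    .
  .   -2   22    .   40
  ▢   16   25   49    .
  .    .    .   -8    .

The 25 entries sum to 400, so each line sums to 400/5 = 80.
The remaining cell in row 1 is (1,3) = 80 − 94 = -14.
Using column 2: 52 + (-20) + (-2) + 16 + ? → (5,2) = 80 − 46 = 34.
Column 3 needs 80; the known cells sum to 37, so (5,3) = 43.
Using main diagonal: 28 + (-20) + 22 + 49 + ? → (5,5) = 80 − 79 = 1.
The remaining cell in row 5 is (5,1) = 80 − 70 = 10.
Anti-diagonal must total 80; the given cells sum to 67, so (2,4) = 13.
The remaining cell in row 2 is (2,5) = 80 − 43 = 37.
Column 4: -5 + 13 + 49 + (-8) + ? = 80, so (3,4) = 31.
From column 5, 80 − (19 + 37 + 40 + 1) gives (4,5) = -17.
Row 3 needs 80; the known cells sum to 91, so (3,1) = -11.
Row 4 must total 80; the given cells sum to 73, so (4,1) = 7.

7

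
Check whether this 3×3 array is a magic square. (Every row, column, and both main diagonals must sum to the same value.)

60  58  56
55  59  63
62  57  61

No — row 2 sums to 177 but main diagonal sums to 180.

Row 1: 60 + 58 + 56 = 174.
Row 2: 55 + 59 + 63 = 177.
Row 3: 62 + 57 + 61 = 180.
Column 1: 60 + 55 + 62 = 177.
Column 2: 58 + 59 + 57 = 174.
Column 3: 56 + 63 + 61 = 180.
Main diagonal: 60 + 59 + 61 = 180.
Anti-diagonal: 56 + 59 + 62 = 177.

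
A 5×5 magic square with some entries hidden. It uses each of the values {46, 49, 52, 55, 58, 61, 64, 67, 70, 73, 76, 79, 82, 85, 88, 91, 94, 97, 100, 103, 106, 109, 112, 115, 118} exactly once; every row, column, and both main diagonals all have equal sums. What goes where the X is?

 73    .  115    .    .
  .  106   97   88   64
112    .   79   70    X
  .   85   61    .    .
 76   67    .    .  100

The 25 entries sum to 2050, so each line sums to 2050/5 = 410.
Row 2 must total 410; the given cells sum to 355, so (2,1) = 55.
Column 1 must total 410; the given cells sum to 316, so (4,1) = 94.
Column 3 must total 410; the given cells sum to 352, so (5,3) = 58.
Main diagonal must total 410; the given cells sum to 358, so (4,4) = 52.
From anti-diagonal, 410 − (88 + 79 + 85 + 76) gives (1,5) = 82.
Row 4: 94 + 85 + 61 + 52 + ? = 410, so (4,5) = 118.
Row 5 needs 410; the known cells sum to 301, so (5,4) = 109.
Column 4 must total 410; the given cells sum to 319, so (1,4) = 91.
From column 5, 410 − (82 + 64 + 118 + 100) gives (3,5) = 46.

46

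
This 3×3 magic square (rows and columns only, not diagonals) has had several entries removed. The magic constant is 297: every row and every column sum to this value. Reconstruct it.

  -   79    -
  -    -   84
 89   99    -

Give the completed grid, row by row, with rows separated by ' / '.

From row 3, 297 − (89 + 99) gives (3,3) = 109.
Column 2 needs 297; the known cells sum to 178, so (2,2) = 119.
Using column 3: 84 + 109 + ? → (1,3) = 297 − 193 = 104.
Row 1: 79 + 104 + ? = 297, so (1,1) = 114.
Row 2: 119 + 84 + ? = 297, so (2,1) = 94.

114 79 104 / 94 119 84 / 89 99 109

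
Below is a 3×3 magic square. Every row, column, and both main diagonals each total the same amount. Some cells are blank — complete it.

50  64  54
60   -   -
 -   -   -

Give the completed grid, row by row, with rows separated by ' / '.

Row 1 is already complete: 50 + 64 + 54 = 168, so that is the magic constant.
Column 1: 50 + 60 + ? = 168, so (3,1) = 58.
The remaining cell in anti-diagonal is (2,2) = 168 − 112 = 56.
The remaining cell in row 2 is (2,3) = 168 − 116 = 52.
Column 2 must total 168; the given cells sum to 120, so (3,2) = 48.
The remaining cell in column 3 is (3,3) = 168 − 106 = 62.

50 64 54 / 60 56 52 / 58 48 62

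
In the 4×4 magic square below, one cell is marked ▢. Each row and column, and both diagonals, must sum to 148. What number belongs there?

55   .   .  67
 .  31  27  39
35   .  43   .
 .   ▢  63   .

Row 2 must total 148; the given cells sum to 97, so (2,1) = 51.
From column 1, 148 − (55 + 51 + 35) gives (4,1) = 7.
Using column 3: 27 + 43 + 63 + ? → (1,3) = 148 − 133 = 15.
From main diagonal, 148 − (55 + 31 + 43) gives (4,4) = 19.
Using anti-diagonal: 67 + 27 + 7 + ? → (3,2) = 148 − 101 = 47.
The remaining cell in row 1 is (1,2) = 148 − 137 = 11.
Row 3 needs 148; the known cells sum to 125, so (3,4) = 23.
The remaining cell in row 4 is (4,2) = 148 − 89 = 59.

59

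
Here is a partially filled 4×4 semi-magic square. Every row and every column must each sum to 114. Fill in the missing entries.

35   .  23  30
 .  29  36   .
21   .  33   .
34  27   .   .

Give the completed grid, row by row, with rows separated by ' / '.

35 26 23 30 / 24 29 36 25 / 21 32 33 28 / 34 27 22 31

Using row 1: 35 + 23 + 30 + ? → (1,2) = 114 − 88 = 26.
Column 1 must total 114; the given cells sum to 90, so (2,1) = 24.
Using column 2: 26 + 29 + 27 + ? → (3,2) = 114 − 82 = 32.
From column 3, 114 − (23 + 36 + 33) gives (4,3) = 22.
Row 2 must total 114; the given cells sum to 89, so (2,4) = 25.
The remaining cell in row 3 is (3,4) = 114 − 86 = 28.
Row 4 needs 114; the known cells sum to 83, so (4,4) = 31.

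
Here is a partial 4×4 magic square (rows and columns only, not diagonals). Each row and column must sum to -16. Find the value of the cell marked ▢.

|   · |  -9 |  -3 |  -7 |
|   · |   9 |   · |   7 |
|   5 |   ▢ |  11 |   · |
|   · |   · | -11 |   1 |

Row 1: -9 + (-3) + (-7) + ? = -16, so (1,1) = 3.
Column 3 must total -16; the given cells sum to -3, so (2,3) = -13.
Column 4: -7 + 7 + 1 + ? = -16, so (3,4) = -17.
From row 2, -16 − (9 + (-13) + 7) gives (2,1) = -19.
Row 3 needs -16; the known cells sum to -1, so (3,2) = -15.

-15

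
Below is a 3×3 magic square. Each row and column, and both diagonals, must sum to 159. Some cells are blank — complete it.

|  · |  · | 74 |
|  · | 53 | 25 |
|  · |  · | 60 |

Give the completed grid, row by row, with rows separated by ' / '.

46 39 74 / 81 53 25 / 32 67 60

The remaining cell in row 2 is (2,1) = 159 − 78 = 81.
Main diagonal needs 159; the known cells sum to 113, so (1,1) = 46.
Anti-diagonal must total 159; the given cells sum to 127, so (3,1) = 32.
The remaining cell in row 1 is (1,2) = 159 − 120 = 39.
Row 3 must total 159; the given cells sum to 92, so (3,2) = 67.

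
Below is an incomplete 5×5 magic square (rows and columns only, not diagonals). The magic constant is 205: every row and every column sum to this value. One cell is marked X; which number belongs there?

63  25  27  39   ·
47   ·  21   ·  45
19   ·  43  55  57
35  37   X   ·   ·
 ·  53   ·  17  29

49

Row 1 must total 205; the given cells sum to 154, so (1,5) = 51.
Using row 3: 19 + 43 + 55 + 57 + ? → (3,2) = 205 − 174 = 31.
Using column 1: 63 + 47 + 19 + 35 + ? → (5,1) = 205 − 164 = 41.
Using column 2: 25 + 31 + 37 + 53 + ? → (2,2) = 205 − 146 = 59.
Column 5: 51 + 45 + 57 + 29 + ? = 205, so (4,5) = 23.
Using row 2: 47 + 59 + 21 + 45 + ? → (2,4) = 205 − 172 = 33.
Row 5: 41 + 53 + 17 + 29 + ? = 205, so (5,3) = 65.
Column 3 must total 205; the given cells sum to 156, so (4,3) = 49.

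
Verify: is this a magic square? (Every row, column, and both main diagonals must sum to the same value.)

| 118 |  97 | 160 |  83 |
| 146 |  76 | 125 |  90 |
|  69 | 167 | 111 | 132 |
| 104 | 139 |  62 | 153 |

Row 1: 118 + 97 + 160 + 83 = 458.
Row 2: 146 + 76 + 125 + 90 = 437.
Row 3: 69 + 167 + 111 + 132 = 479.
Row 4: 104 + 139 + 62 + 153 = 458.
Column 1: 118 + 146 + 69 + 104 = 437.
Column 2: 97 + 76 + 167 + 139 = 479.
Column 3: 160 + 125 + 111 + 62 = 458.
Column 4: 83 + 90 + 132 + 153 = 458.
Main diagonal: 118 + 76 + 111 + 153 = 458.
Anti-diagonal: 83 + 125 + 167 + 104 = 479.

No — column 3 sums to 458 but column 2 sums to 479.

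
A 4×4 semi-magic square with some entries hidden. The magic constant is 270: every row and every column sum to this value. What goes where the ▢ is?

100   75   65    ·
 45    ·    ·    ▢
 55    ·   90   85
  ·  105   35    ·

95

From row 1, 270 − (100 + 75 + 65) gives (1,4) = 30.
From row 3, 270 − (55 + 90 + 85) gives (3,2) = 40.
The remaining cell in column 1 is (4,1) = 270 − 200 = 70.
The remaining cell in column 2 is (2,2) = 270 − 220 = 50.
Column 3 must total 270; the given cells sum to 190, so (2,3) = 80.
The remaining cell in row 2 is (2,4) = 270 − 175 = 95.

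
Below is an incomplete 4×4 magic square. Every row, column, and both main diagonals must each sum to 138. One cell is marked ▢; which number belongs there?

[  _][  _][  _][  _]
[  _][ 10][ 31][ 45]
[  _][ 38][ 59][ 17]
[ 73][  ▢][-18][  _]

The remaining cell in row 2 is (2,1) = 138 − 86 = 52.
Row 3 needs 138; the known cells sum to 114, so (3,1) = 24.
Column 1 needs 138; the known cells sum to 149, so (1,1) = -11.
The remaining cell in column 3 is (1,3) = 138 − 72 = 66.
Main diagonal needs 138; the known cells sum to 58, so (4,4) = 80.
Anti-diagonal: 31 + 38 + 73 + ? = 138, so (1,4) = -4.
Using row 1: -11 + 66 + (-4) + ? → (1,2) = 138 − 51 = 87.
Row 4: 73 + (-18) + 80 + ? = 138, so (4,2) = 3.

3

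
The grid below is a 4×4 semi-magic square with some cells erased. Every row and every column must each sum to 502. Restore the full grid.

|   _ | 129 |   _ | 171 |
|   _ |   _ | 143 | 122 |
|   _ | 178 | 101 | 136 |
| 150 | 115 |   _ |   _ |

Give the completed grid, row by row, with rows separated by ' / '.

Using row 3: 178 + 101 + 136 + ? → (3,1) = 502 − 415 = 87.
Column 2 must total 502; the given cells sum to 422, so (2,2) = 80.
Column 4 needs 502; the known cells sum to 429, so (4,4) = 73.
From row 2, 502 − (80 + 143 + 122) gives (2,1) = 157.
Row 4 must total 502; the given cells sum to 338, so (4,3) = 164.
Column 1 needs 502; the known cells sum to 394, so (1,1) = 108.
Column 3: 143 + 101 + 164 + ? = 502, so (1,3) = 94.

108 129 94 171 / 157 80 143 122 / 87 178 101 136 / 150 115 164 73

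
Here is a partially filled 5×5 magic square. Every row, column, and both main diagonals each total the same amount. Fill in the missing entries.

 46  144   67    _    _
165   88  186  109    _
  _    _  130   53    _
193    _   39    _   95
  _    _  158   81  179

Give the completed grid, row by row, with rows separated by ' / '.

Column 3 is already complete: 67 + 186 + 130 + 39 + 158 = 580, so that is the magic constant.
Row 2 must total 580; the given cells sum to 548, so (2,5) = 32.
From main diagonal, 580 − (46 + 88 + 130 + 179) gives (4,4) = 137.
From row 4, 580 − (193 + 39 + 137 + 95) gives (4,2) = 116.
Column 4 must total 580; the given cells sum to 380, so (1,4) = 200.
From row 1, 580 − (46 + 144 + 67 + 200) gives (1,5) = 123.
Column 5 must total 580; the given cells sum to 429, so (3,5) = 151.
The remaining cell in anti-diagonal is (5,1) = 580 − 478 = 102.
Row 5: 102 + 158 + 81 + 179 + ? = 580, so (5,2) = 60.
Column 1 must total 580; the given cells sum to 506, so (3,1) = 74.
Column 2: 144 + 88 + 116 + 60 + ? = 580, so (3,2) = 172.

46 144 67 200 123 / 165 88 186 109 32 / 74 172 130 53 151 / 193 116 39 137 95 / 102 60 158 81 179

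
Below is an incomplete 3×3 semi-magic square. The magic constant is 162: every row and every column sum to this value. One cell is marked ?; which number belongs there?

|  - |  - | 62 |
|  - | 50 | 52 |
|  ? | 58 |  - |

56

From row 2, 162 − (50 + 52) gives (2,1) = 60.
From column 2, 162 − (50 + 58) gives (1,2) = 54.
Column 3 must total 162; the given cells sum to 114, so (3,3) = 48.
Row 1: 54 + 62 + ? = 162, so (1,1) = 46.
Row 3: 58 + 48 + ? = 162, so (3,1) = 56.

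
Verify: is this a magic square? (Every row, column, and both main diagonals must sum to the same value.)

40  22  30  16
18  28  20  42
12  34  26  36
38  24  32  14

Row 1: 40 + 22 + 30 + 16 = 108.
Row 2: 18 + 28 + 20 + 42 = 108.
Row 3: 12 + 34 + 26 + 36 = 108.
Row 4: 38 + 24 + 32 + 14 = 108.
Column 1: 40 + 18 + 12 + 38 = 108.
Column 2: 22 + 28 + 34 + 24 = 108.
Column 3: 30 + 20 + 26 + 32 = 108.
Column 4: 16 + 42 + 36 + 14 = 108.
Main diagonal: 40 + 28 + 26 + 14 = 108.
Anti-diagonal: 16 + 20 + 34 + 38 = 108.
All lines sum to 108.

Yes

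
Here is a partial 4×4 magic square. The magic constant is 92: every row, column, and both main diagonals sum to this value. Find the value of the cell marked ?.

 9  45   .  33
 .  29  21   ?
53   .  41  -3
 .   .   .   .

Row 1 needs 92; the known cells sum to 87, so (1,3) = 5.
Row 3 must total 92; the given cells sum to 91, so (3,2) = 1.
Using column 2: 45 + 29 + 1 + ? → (4,2) = 92 − 75 = 17.
The remaining cell in column 3 is (4,3) = 92 − 67 = 25.
Main diagonal needs 92; the known cells sum to 79, so (4,4) = 13.
The remaining cell in anti-diagonal is (4,1) = 92 − 55 = 37.
The remaining cell in column 1 is (2,1) = 92 − 99 = -7.
Using column 4: 33 + (-3) + 13 + ? → (2,4) = 92 − 43 = 49.

49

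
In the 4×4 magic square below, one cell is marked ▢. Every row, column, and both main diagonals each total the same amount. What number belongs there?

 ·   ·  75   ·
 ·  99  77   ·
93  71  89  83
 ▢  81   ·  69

Row 3 is complete and sums to 336; that is the magic constant.
From column 2, 336 − (99 + 71 + 81) gives (1,2) = 85.
Column 3: 75 + 77 + 89 + ? = 336, so (4,3) = 95.
Main diagonal must total 336; the given cells sum to 257, so (1,1) = 79.
Row 1: 79 + 85 + 75 + ? = 336, so (1,4) = 97.
Using row 4: 81 + 95 + 69 + ? → (4,1) = 336 − 245 = 91.

91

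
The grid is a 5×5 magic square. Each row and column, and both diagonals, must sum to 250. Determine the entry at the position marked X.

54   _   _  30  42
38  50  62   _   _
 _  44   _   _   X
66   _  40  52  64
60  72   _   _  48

The remaining cell in row 4 is (4,2) = 250 − 222 = 28.
The remaining cell in column 1 is (3,1) = 250 − 218 = 32.
From column 2, 250 − (50 + 44 + 28 + 72) gives (1,2) = 56.
Using main diagonal: 54 + 50 + 52 + 48 + ? → (3,3) = 250 − 204 = 46.
Anti-diagonal must total 250; the given cells sum to 176, so (2,4) = 74.
Using row 1: 54 + 56 + 30 + 42 + ? → (1,3) = 250 − 182 = 68.
The remaining cell in row 2 is (2,5) = 250 − 224 = 26.
The remaining cell in column 3 is (5,3) = 250 − 216 = 34.
Column 5 must total 250; the given cells sum to 180, so (3,5) = 70.

70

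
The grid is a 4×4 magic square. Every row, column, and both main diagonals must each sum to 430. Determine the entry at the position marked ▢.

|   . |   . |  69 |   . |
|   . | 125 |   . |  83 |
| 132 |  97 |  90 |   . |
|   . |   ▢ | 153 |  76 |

Row 3 must total 430; the given cells sum to 319, so (3,4) = 111.
The remaining cell in column 3 is (2,3) = 430 − 312 = 118.
Column 4: 83 + 111 + 76 + ? = 430, so (1,4) = 160.
Using main diagonal: 125 + 90 + 76 + ? → (1,1) = 430 − 291 = 139.
Anti-diagonal: 160 + 118 + 97 + ? = 430, so (4,1) = 55.
Row 1 needs 430; the known cells sum to 368, so (1,2) = 62.
Row 2 must total 430; the given cells sum to 326, so (2,1) = 104.
Row 4 must total 430; the given cells sum to 284, so (4,2) = 146.

146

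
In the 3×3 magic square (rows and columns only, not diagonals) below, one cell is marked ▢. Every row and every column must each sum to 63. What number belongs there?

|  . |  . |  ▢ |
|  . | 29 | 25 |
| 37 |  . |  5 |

33

Row 2: 29 + 25 + ? = 63, so (2,1) = 9.
Row 3 must total 63; the given cells sum to 42, so (3,2) = 21.
Column 1 needs 63; the known cells sum to 46, so (1,1) = 17.
From column 2, 63 − (29 + 21) gives (1,2) = 13.
Column 3 must total 63; the given cells sum to 30, so (1,3) = 33.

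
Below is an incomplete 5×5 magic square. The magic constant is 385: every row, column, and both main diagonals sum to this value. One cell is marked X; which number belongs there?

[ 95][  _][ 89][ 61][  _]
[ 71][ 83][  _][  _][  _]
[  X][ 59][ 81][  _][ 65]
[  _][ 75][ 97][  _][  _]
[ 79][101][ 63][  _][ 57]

Row 5 must total 385; the given cells sum to 300, so (5,4) = 85.
From column 2, 385 − (83 + 59 + 75 + 101) gives (1,2) = 67.
Column 3 must total 385; the given cells sum to 330, so (2,3) = 55.
Using main diagonal: 95 + 83 + 81 + 57 + ? → (4,4) = 385 − 316 = 69.
From row 1, 385 − (95 + 67 + 89 + 61) gives (1,5) = 73.
Anti-diagonal: 73 + 81 + 75 + 79 + ? = 385, so (2,4) = 77.
Using row 2: 71 + 83 + 55 + 77 + ? → (2,5) = 385 − 286 = 99.
Column 4 needs 385; the known cells sum to 292, so (3,4) = 93.
Column 5 needs 385; the known cells sum to 294, so (4,5) = 91.
Row 3: 59 + 81 + 93 + 65 + ? = 385, so (3,1) = 87.

87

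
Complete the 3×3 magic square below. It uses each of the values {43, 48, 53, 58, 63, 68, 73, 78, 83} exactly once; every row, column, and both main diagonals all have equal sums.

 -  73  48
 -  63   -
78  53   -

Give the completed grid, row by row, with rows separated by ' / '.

The 9 entries sum to 567, so each line sums to 567/3 = 189.
The remaining cell in row 1 is (1,1) = 189 − 121 = 68.
Row 3 must total 189; the given cells sum to 131, so (3,3) = 58.
Column 1: 68 + 78 + ? = 189, so (2,1) = 43.
Column 3: 48 + 58 + ? = 189, so (2,3) = 83.

68 73 48 / 43 63 83 / 78 53 58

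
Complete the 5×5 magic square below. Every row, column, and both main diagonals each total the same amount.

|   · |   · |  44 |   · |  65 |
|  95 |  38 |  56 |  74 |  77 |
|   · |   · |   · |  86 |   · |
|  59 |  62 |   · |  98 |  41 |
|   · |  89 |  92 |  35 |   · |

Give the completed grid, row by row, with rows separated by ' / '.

Row 2 is already complete: 95 + 38 + 56 + 74 + 77 = 340, so that is the magic constant.
Row 4: 59 + 62 + 98 + 41 + ? = 340, so (4,3) = 80.
Using column 3: 44 + 56 + 80 + 92 + ? → (3,3) = 340 − 272 = 68.
Column 4 needs 340; the known cells sum to 293, so (1,4) = 47.
From anti-diagonal, 340 − (65 + 74 + 68 + 62) gives (5,1) = 71.
The remaining cell in row 5 is (5,5) = 340 − 287 = 53.
The remaining cell in column 5 is (3,5) = 340 − 236 = 104.
Using main diagonal: 38 + 68 + 98 + 53 + ? → (1,1) = 340 − 257 = 83.
Row 1 needs 340; the known cells sum to 239, so (1,2) = 101.
Column 1 needs 340; the known cells sum to 308, so (3,1) = 32.
From column 2, 340 − (101 + 38 + 62 + 89) gives (3,2) = 50.

83 101 44 47 65 / 95 38 56 74 77 / 32 50 68 86 104 / 59 62 80 98 41 / 71 89 92 35 53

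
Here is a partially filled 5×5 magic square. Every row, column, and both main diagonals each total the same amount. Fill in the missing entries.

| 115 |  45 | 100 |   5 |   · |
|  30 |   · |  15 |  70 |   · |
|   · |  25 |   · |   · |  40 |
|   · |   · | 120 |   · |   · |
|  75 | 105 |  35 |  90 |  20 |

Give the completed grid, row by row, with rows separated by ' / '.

Row 5 is already complete: 75 + 105 + 35 + 90 + 20 = 325, so that is the magic constant.
Row 1 needs 325; the known cells sum to 265, so (1,5) = 60.
From column 3, 325 − (100 + 15 + 120 + 35) gives (3,3) = 55.
Anti-diagonal must total 325; the given cells sum to 260, so (4,2) = 65.
Using column 2: 45 + 25 + 65 + 105 + ? → (2,2) = 325 − 240 = 85.
From main diagonal, 325 − (115 + 85 + 55 + 20) gives (4,4) = 50.
Row 2 needs 325; the known cells sum to 200, so (2,5) = 125.
From column 4, 325 − (5 + 70 + 50 + 90) gives (3,4) = 110.
Column 5 needs 325; the known cells sum to 245, so (4,5) = 80.
Using row 3: 25 + 55 + 110 + 40 + ? → (3,1) = 325 − 230 = 95.
From row 4, 325 − (65 + 120 + 50 + 80) gives (4,1) = 10.

115 45 100 5 60 / 30 85 15 70 125 / 95 25 55 110 40 / 10 65 120 50 80 / 75 105 35 90 20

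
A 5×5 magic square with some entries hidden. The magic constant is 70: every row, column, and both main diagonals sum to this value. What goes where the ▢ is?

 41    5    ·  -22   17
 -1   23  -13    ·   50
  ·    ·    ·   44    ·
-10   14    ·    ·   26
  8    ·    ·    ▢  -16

35

Row 1: 41 + 5 + (-22) + 17 + ? = 70, so (1,3) = 29.
Using row 2: -1 + 23 + (-13) + 50 + ? → (2,4) = 70 − 59 = 11.
The remaining cell in column 1 is (3,1) = 70 − 38 = 32.
From column 5, 70 − (17 + 50 + 26 + (-16)) gives (3,5) = -7.
Anti-diagonal must total 70; the given cells sum to 50, so (3,3) = 20.
Using row 3: 32 + 20 + 44 + (-7) + ? → (3,2) = 70 − 89 = -19.
Column 2: 5 + 23 + (-19) + 14 + ? = 70, so (5,2) = 47.
The remaining cell in main diagonal is (4,4) = 70 − 68 = 2.
Using row 4: -10 + 14 + 2 + 26 + ? → (4,3) = 70 − 32 = 38.
Using column 3: 29 + (-13) + 20 + 38 + ? → (5,3) = 70 − 74 = -4.
Using column 4: -22 + 11 + 44 + 2 + ? → (5,4) = 70 − 35 = 35.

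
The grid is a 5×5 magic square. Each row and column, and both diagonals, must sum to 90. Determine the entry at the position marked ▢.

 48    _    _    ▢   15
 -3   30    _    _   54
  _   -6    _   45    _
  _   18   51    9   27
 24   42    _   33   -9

-18

Using row 4: 18 + 51 + 9 + 27 + ? → (4,1) = 90 − 105 = -15.
Row 5 must total 90; the given cells sum to 90, so (5,3) = 0.
Column 1 must total 90; the given cells sum to 54, so (3,1) = 36.
From column 2, 90 − (30 + (-6) + 18 + 42) gives (1,2) = 6.
Column 5 needs 90; the known cells sum to 87, so (3,5) = 3.
Main diagonal: 48 + 30 + 9 + (-9) + ? = 90, so (3,3) = 12.
Anti-diagonal must total 90; the given cells sum to 69, so (2,4) = 21.
The remaining cell in row 2 is (2,3) = 90 − 102 = -12.
The remaining cell in column 3 is (1,3) = 90 − 51 = 39.
From column 4, 90 − (21 + 45 + 9 + 33) gives (1,4) = -18.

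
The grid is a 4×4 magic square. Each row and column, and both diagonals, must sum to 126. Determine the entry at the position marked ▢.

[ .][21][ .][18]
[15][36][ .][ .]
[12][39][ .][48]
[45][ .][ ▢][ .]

From row 3, 126 − (12 + 39 + 48) gives (3,3) = 27.
Using column 1: 15 + 12 + 45 + ? → (1,1) = 126 − 72 = 54.
The remaining cell in column 2 is (4,2) = 126 − 96 = 30.
The remaining cell in main diagonal is (4,4) = 126 − 117 = 9.
Anti-diagonal: 18 + 39 + 45 + ? = 126, so (2,3) = 24.
Row 1: 54 + 21 + 18 + ? = 126, so (1,3) = 33.
Using row 2: 15 + 36 + 24 + ? → (2,4) = 126 − 75 = 51.
Row 4: 45 + 30 + 9 + ? = 126, so (4,3) = 42.

42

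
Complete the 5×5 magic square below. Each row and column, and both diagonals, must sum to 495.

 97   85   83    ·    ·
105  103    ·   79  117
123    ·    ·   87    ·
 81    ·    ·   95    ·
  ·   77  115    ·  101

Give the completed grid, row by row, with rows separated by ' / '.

Row 2 needs 495; the known cells sum to 404, so (2,3) = 91.
Using column 1: 97 + 105 + 123 + 81 + ? → (5,1) = 495 − 406 = 89.
Main diagonal needs 495; the known cells sum to 396, so (3,3) = 99.
Row 5 must total 495; the given cells sum to 382, so (5,4) = 113.
Column 3 needs 495; the known cells sum to 388, so (4,3) = 107.
The remaining cell in column 4 is (1,4) = 495 − 374 = 121.
The remaining cell in row 1 is (1,5) = 495 − 386 = 109.
Using anti-diagonal: 109 + 79 + 99 + 89 + ? → (4,2) = 495 − 376 = 119.
The remaining cell in row 4 is (4,5) = 495 − 402 = 93.
Column 2 needs 495; the known cells sum to 384, so (3,2) = 111.
The remaining cell in column 5 is (3,5) = 495 − 420 = 75.

97 85 83 121 109 / 105 103 91 79 117 / 123 111 99 87 75 / 81 119 107 95 93 / 89 77 115 113 101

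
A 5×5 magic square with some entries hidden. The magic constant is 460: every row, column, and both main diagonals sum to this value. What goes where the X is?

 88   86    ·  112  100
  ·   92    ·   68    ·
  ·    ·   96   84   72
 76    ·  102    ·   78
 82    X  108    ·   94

Row 1 must total 460; the given cells sum to 386, so (1,3) = 74.
Column 3 must total 460; the given cells sum to 380, so (2,3) = 80.
Column 5 must total 460; the given cells sum to 344, so (2,5) = 116.
From main diagonal, 460 − (88 + 92 + 96 + 94) gives (4,4) = 90.
Using anti-diagonal: 100 + 68 + 96 + 82 + ? → (4,2) = 460 − 346 = 114.
Row 2: 92 + 80 + 68 + 116 + ? = 460, so (2,1) = 104.
From column 1, 460 − (88 + 104 + 76 + 82) gives (3,1) = 110.
Column 4 needs 460; the known cells sum to 354, so (5,4) = 106.
Using row 3: 110 + 96 + 84 + 72 + ? → (3,2) = 460 − 362 = 98.
Using row 5: 82 + 108 + 106 + 94 + ? → (5,2) = 460 − 390 = 70.

70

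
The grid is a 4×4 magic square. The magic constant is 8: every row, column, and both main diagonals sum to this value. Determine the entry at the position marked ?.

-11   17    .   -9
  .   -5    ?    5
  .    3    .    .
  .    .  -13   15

From row 1, 8 − (-11 + 17 + (-9)) gives (1,3) = 11.
Column 2 needs 8; the known cells sum to 15, so (4,2) = -7.
From column 4, 8 − (-9 + 5 + 15) gives (3,4) = -3.
From main diagonal, 8 − (-11 + (-5) + 15) gives (3,3) = 9.
From row 3, 8 − (3 + 9 + (-3)) gives (3,1) = -1.
Row 4 needs 8; the known cells sum to -5, so (4,1) = 13.
Column 1: -11 + (-1) + 13 + ? = 8, so (2,1) = 7.
Column 3: 11 + 9 + (-13) + ? = 8, so (2,3) = 1.

1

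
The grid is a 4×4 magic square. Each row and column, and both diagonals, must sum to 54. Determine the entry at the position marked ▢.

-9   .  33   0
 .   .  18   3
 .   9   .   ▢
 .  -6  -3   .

15

Using row 1: -9 + 33 + 0 + ? → (1,2) = 54 − 24 = 30.
From column 2, 54 − (30 + 9 + (-6)) gives (2,2) = 21.
Column 3 needs 54; the known cells sum to 48, so (3,3) = 6.
Main diagonal: -9 + 21 + 6 + ? = 54, so (4,4) = 36.
Using anti-diagonal: 0 + 18 + 9 + ? → (4,1) = 54 − 27 = 27.
From row 2, 54 − (21 + 18 + 3) gives (2,1) = 12.
Using column 1: -9 + 12 + 27 + ? → (3,1) = 54 − 30 = 24.
Column 4 must total 54; the given cells sum to 39, so (3,4) = 15.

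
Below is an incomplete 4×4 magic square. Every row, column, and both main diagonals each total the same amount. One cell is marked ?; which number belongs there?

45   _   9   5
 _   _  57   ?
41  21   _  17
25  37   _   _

53

Anti-diagonal is complete and sums to 108; that is the magic constant.
From row 1, 108 − (45 + 9 + 5) gives (1,2) = 49.
From row 3, 108 − (41 + 21 + 17) gives (3,3) = 29.
Column 1: 45 + 41 + 25 + ? = 108, so (2,1) = -3.
From column 2, 108 − (49 + 21 + 37) gives (2,2) = 1.
Column 3 needs 108; the known cells sum to 95, so (4,3) = 13.
Main diagonal must total 108; the given cells sum to 75, so (4,4) = 33.
Row 2 needs 108; the known cells sum to 55, so (2,4) = 53.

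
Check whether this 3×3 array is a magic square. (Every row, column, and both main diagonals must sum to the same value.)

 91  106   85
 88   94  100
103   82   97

Row 1: 91 + 106 + 85 = 282.
Row 2: 88 + 94 + 100 = 282.
Row 3: 103 + 82 + 97 = 282.
Column 1: 91 + 88 + 103 = 282.
Column 2: 106 + 94 + 82 = 282.
Column 3: 85 + 100 + 97 = 282.
Main diagonal: 91 + 94 + 97 = 282.
Anti-diagonal: 85 + 94 + 103 = 282.
All lines sum to 282.

Yes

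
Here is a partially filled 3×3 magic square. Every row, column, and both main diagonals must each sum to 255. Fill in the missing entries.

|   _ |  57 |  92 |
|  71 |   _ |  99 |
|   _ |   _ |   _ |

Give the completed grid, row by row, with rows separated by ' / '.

Row 1 needs 255; the known cells sum to 149, so (1,1) = 106.
Using row 2: 71 + 99 + ? → (2,2) = 255 − 170 = 85.
The remaining cell in column 1 is (3,1) = 255 − 177 = 78.
Column 2 needs 255; the known cells sum to 142, so (3,2) = 113.
Column 3 needs 255; the known cells sum to 191, so (3,3) = 64.

106 57 92 / 71 85 99 / 78 113 64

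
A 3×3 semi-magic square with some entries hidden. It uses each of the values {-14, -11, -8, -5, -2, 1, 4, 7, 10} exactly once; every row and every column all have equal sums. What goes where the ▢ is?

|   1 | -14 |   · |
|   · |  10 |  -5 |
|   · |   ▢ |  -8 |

-2

The 9 entries sum to -18, so each line sums to -18/3 = -6.
Row 1 must total -6; the given cells sum to -13, so (1,3) = 7.
Row 2 must total -6; the given cells sum to 5, so (2,1) = -11.
Using column 1: 1 + (-11) + ? → (3,1) = -6 − (-10) = 4.
Column 2: -14 + 10 + ? = -6, so (3,2) = -2.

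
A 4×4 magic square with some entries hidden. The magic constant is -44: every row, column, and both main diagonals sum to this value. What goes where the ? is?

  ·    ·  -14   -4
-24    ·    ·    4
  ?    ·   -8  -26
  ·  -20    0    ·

2

Column 3: -14 + (-8) + 0 + ? = -44, so (2,3) = -22.
Column 4 needs -44; the known cells sum to -26, so (4,4) = -18.
Using row 2: -24 + (-22) + 4 + ? → (2,2) = -44 − (-42) = -2.
Row 4 needs -44; the known cells sum to -38, so (4,1) = -6.
From main diagonal, -44 − (-2 + (-8) + (-18)) gives (1,1) = -16.
From anti-diagonal, -44 − (-4 + (-22) + (-6)) gives (3,2) = -12.
Row 1: -16 + (-14) + (-4) + ? = -44, so (1,2) = -10.
Row 3: -12 + (-8) + (-26) + ? = -44, so (3,1) = 2.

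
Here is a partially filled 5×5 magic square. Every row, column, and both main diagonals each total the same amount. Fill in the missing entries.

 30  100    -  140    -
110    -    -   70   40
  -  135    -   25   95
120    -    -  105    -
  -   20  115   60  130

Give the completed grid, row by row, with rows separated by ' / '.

Column 4 is already complete: 140 + 70 + 25 + 105 + 60 = 400, so that is the magic constant.
From row 5, 400 − (20 + 115 + 60 + 130) gives (5,1) = 75.
Using column 1: 30 + 110 + 120 + 75 + ? → (3,1) = 400 − 335 = 65.
Row 3: 65 + 135 + 25 + 95 + ? = 400, so (3,3) = 80.
Main diagonal needs 400; the known cells sum to 345, so (2,2) = 55.
Row 2: 110 + 55 + 70 + 40 + ? = 400, so (2,3) = 125.
Column 2 must total 400; the given cells sum to 310, so (4,2) = 90.
Anti-diagonal needs 400; the known cells sum to 315, so (1,5) = 85.
Row 1 must total 400; the given cells sum to 355, so (1,3) = 45.
From column 3, 400 − (45 + 125 + 80 + 115) gives (4,3) = 35.
From column 5, 400 − (85 + 40 + 95 + 130) gives (4,5) = 50.

30 100 45 140 85 / 110 55 125 70 40 / 65 135 80 25 95 / 120 90 35 105 50 / 75 20 115 60 130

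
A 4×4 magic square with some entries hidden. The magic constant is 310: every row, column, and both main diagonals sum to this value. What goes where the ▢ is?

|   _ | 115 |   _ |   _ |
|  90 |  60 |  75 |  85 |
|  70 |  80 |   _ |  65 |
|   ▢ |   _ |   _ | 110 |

Row 3 needs 310; the known cells sum to 215, so (3,3) = 95.
Column 2: 115 + 60 + 80 + ? = 310, so (4,2) = 55.
Using column 4: 85 + 65 + 110 + ? → (1,4) = 310 − 260 = 50.
From main diagonal, 310 − (60 + 95 + 110) gives (1,1) = 45.
Anti-diagonal must total 310; the given cells sum to 205, so (4,1) = 105.

105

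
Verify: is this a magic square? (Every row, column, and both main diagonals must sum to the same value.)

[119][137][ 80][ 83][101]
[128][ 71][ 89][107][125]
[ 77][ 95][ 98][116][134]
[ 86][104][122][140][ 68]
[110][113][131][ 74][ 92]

Row 1: 119 + 137 + 80 + 83 + 101 = 520.
Row 2: 128 + 71 + 89 + 107 + 125 = 520.
Row 3: 77 + 95 + 98 + 116 + 134 = 520.
Row 4: 86 + 104 + 122 + 140 + 68 = 520.
Row 5: 110 + 113 + 131 + 74 + 92 = 520.
Column 1: 119 + 128 + 77 + 86 + 110 = 520.
Column 2: 137 + 71 + 95 + 104 + 113 = 520.
Column 3: 80 + 89 + 98 + 122 + 131 = 520.
Column 4: 83 + 107 + 116 + 140 + 74 = 520.
Column 5: 101 + 125 + 134 + 68 + 92 = 520.
Main diagonal: 119 + 71 + 98 + 140 + 92 = 520.
Anti-diagonal: 101 + 107 + 98 + 104 + 110 = 520.
All lines sum to 520.

Yes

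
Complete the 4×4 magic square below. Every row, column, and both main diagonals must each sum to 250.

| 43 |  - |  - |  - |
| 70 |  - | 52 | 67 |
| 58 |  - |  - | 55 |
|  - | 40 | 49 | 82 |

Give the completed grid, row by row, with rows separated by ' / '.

Row 2 needs 250; the known cells sum to 189, so (2,2) = 61.
Using row 4: 40 + 49 + 82 + ? → (4,1) = 250 − 171 = 79.
Column 4 must total 250; the given cells sum to 204, so (1,4) = 46.
From main diagonal, 250 − (43 + 61 + 82) gives (3,3) = 64.
Using anti-diagonal: 46 + 52 + 79 + ? → (3,2) = 250 − 177 = 73.
The remaining cell in column 2 is (1,2) = 250 − 174 = 76.
Column 3 must total 250; the given cells sum to 165, so (1,3) = 85.

43 76 85 46 / 70 61 52 67 / 58 73 64 55 / 79 40 49 82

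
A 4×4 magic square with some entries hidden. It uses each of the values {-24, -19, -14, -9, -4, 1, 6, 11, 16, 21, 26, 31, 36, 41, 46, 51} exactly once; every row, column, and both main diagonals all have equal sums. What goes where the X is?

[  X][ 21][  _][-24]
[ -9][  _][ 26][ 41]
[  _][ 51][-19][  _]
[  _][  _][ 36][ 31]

The 16 entries sum to 216, so each line sums to 216/4 = 54.
Row 2 needs 54; the known cells sum to 58, so (2,2) = -4.
The remaining cell in column 2 is (4,2) = 54 − 68 = -14.
Column 3 must total 54; the given cells sum to 43, so (1,3) = 11.
Column 4 needs 54; the known cells sum to 48, so (3,4) = 6.
Main diagonal needs 54; the known cells sum to 8, so (1,1) = 46.

46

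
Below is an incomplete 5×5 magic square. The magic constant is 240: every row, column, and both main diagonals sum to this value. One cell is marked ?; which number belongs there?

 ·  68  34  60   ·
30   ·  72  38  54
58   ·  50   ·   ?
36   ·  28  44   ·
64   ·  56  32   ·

Row 2 needs 240; the known cells sum to 194, so (2,2) = 46.
Column 1 needs 240; the known cells sum to 188, so (1,1) = 52.
Column 4 must total 240; the given cells sum to 174, so (3,4) = 66.
Main diagonal needs 240; the known cells sum to 192, so (5,5) = 48.
The remaining cell in row 1 is (1,5) = 240 − 214 = 26.
From row 5, 240 − (64 + 56 + 32 + 48) gives (5,2) = 40.
Using anti-diagonal: 26 + 38 + 50 + 64 + ? → (4,2) = 240 − 178 = 62.
Using row 4: 36 + 62 + 28 + 44 + ? → (4,5) = 240 − 170 = 70.
From column 2, 240 − (68 + 46 + 62 + 40) gives (3,2) = 24.
Column 5 must total 240; the given cells sum to 198, so (3,5) = 42.

42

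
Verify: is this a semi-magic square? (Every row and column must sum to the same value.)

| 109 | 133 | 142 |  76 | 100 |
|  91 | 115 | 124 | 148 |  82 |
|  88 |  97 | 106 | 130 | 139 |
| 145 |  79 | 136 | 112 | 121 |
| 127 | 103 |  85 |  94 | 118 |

Row 1: 109 + 133 + 142 + 76 + 100 = 560.
Row 2: 91 + 115 + 124 + 148 + 82 = 560.
Row 3: 88 + 97 + 106 + 130 + 139 = 560.
Row 4: 145 + 79 + 136 + 112 + 121 = 593.
Row 5: 127 + 103 + 85 + 94 + 118 = 527.
Column 1: 109 + 91 + 88 + 145 + 127 = 560.
Column 2: 133 + 115 + 97 + 79 + 103 = 527.
Column 3: 142 + 124 + 106 + 136 + 85 = 593.
Column 4: 76 + 148 + 130 + 112 + 94 = 560.
Column 5: 100 + 82 + 139 + 121 + 118 = 560.

No — row 5 sums to 527 but row 4 sums to 593.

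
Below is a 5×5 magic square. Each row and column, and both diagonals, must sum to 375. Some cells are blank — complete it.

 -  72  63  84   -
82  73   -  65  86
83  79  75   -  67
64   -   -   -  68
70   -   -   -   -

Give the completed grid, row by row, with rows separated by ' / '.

The remaining cell in row 2 is (2,3) = 375 − 306 = 69.
The remaining cell in row 3 is (3,4) = 375 − 304 = 71.
Using column 1: 82 + 83 + 64 + 70 + ? → (1,1) = 375 − 299 = 76.
Row 1 needs 375; the known cells sum to 295, so (1,5) = 80.
Using column 5: 80 + 86 + 67 + 68 + ? → (5,5) = 375 − 301 = 74.
Main diagonal must total 375; the given cells sum to 298, so (4,4) = 77.
Anti-diagonal must total 375; the given cells sum to 290, so (4,2) = 85.
Row 4 must total 375; the given cells sum to 294, so (4,3) = 81.
Using column 2: 72 + 73 + 79 + 85 + ? → (5,2) = 375 − 309 = 66.
The remaining cell in column 3 is (5,3) = 375 − 288 = 87.
Using column 4: 84 + 65 + 71 + 77 + ? → (5,4) = 375 − 297 = 78.

76 72 63 84 80 / 82 73 69 65 86 / 83 79 75 71 67 / 64 85 81 77 68 / 70 66 87 78 74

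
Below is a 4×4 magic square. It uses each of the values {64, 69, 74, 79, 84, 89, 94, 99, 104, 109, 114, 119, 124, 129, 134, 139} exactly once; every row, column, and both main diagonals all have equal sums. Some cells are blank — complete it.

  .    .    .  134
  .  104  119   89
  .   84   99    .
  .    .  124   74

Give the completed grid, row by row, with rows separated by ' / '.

129 79 64 134 / 94 104 119 89 / 114 84 99 109 / 69 139 124 74

The 16 entries sum to 1624, so each line sums to 1624/4 = 406.
Using row 2: 104 + 119 + 89 + ? → (2,1) = 406 − 312 = 94.
The remaining cell in column 3 is (1,3) = 406 − 342 = 64.
Column 4: 134 + 89 + 74 + ? = 406, so (3,4) = 109.
Main diagonal must total 406; the given cells sum to 277, so (1,1) = 129.
From anti-diagonal, 406 − (134 + 119 + 84) gives (4,1) = 69.
The remaining cell in row 1 is (1,2) = 406 − 327 = 79.
The remaining cell in row 3 is (3,1) = 406 − 292 = 114.
Row 4 needs 406; the known cells sum to 267, so (4,2) = 139.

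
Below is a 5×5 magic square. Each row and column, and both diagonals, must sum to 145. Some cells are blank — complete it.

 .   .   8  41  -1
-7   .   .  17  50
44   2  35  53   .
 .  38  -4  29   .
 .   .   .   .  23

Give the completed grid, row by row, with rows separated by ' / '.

32 65 8 41 -1 / -7 26 59 17 50 / 44 2 35 53 11 / 20 38 -4 29 62 / 56 14 47 5 23

The remaining cell in row 3 is (3,5) = 145 − 134 = 11.
Column 4 needs 145; the known cells sum to 140, so (5,4) = 5.
From column 5, 145 − (-1 + 50 + 11 + 23) gives (4,5) = 62.
Anti-diagonal: -1 + 17 + 35 + 38 + ? = 145, so (5,1) = 56.
Row 4 needs 145; the known cells sum to 125, so (4,1) = 20.
Column 1 needs 145; the known cells sum to 113, so (1,1) = 32.
Using main diagonal: 32 + 35 + 29 + 23 + ? → (2,2) = 145 − 119 = 26.
Row 1 must total 145; the given cells sum to 80, so (1,2) = 65.
The remaining cell in row 2 is (2,3) = 145 − 86 = 59.
From column 2, 145 − (65 + 26 + 2 + 38) gives (5,2) = 14.
Column 3 needs 145; the known cells sum to 98, so (5,3) = 47.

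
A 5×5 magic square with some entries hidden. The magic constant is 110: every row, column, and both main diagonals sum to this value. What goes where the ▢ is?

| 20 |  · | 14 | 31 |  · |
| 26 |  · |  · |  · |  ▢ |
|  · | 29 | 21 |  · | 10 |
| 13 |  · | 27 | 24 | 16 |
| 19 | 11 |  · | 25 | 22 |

34

The remaining cell in row 4 is (4,2) = 110 − 80 = 30.
The remaining cell in row 5 is (5,3) = 110 − 77 = 33.
Column 1: 20 + 26 + 13 + 19 + ? = 110, so (3,1) = 32.
Column 3 must total 110; the given cells sum to 95, so (2,3) = 15.
The remaining cell in main diagonal is (2,2) = 110 − 87 = 23.
Row 3 must total 110; the given cells sum to 92, so (3,4) = 18.
Using column 2: 23 + 29 + 30 + 11 + ? → (1,2) = 110 − 93 = 17.
Column 4 must total 110; the given cells sum to 98, so (2,4) = 12.
Anti-diagonal: 12 + 21 + 30 + 19 + ? = 110, so (1,5) = 28.
Row 2 must total 110; the given cells sum to 76, so (2,5) = 34.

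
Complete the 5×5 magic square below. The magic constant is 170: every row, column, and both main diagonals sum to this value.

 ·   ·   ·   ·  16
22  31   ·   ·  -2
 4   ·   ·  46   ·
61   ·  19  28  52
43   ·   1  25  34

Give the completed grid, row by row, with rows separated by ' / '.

Row 4: 61 + 19 + 28 + 52 + ? = 170, so (4,2) = 10.
From row 5, 170 − (43 + 1 + 25 + 34) gives (5,2) = 67.
From column 1, 170 − (22 + 4 + 61 + 43) gives (1,1) = 40.
From column 5, 170 − (16 + (-2) + 52 + 34) gives (3,5) = 70.
From main diagonal, 170 − (40 + 31 + 28 + 34) gives (3,3) = 37.
From anti-diagonal, 170 − (16 + 37 + 10 + 43) gives (2,4) = 64.
Using row 2: 22 + 31 + 64 + (-2) + ? → (2,3) = 170 − 115 = 55.
From row 3, 170 − (4 + 37 + 46 + 70) gives (3,2) = 13.
Column 2 needs 170; the known cells sum to 121, so (1,2) = 49.
Column 3 must total 170; the given cells sum to 112, so (1,3) = 58.
Using column 4: 64 + 46 + 28 + 25 + ? → (1,4) = 170 − 163 = 7.

40 49 58 7 16 / 22 31 55 64 -2 / 4 13 37 46 70 / 61 10 19 28 52 / 43 67 1 25 34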